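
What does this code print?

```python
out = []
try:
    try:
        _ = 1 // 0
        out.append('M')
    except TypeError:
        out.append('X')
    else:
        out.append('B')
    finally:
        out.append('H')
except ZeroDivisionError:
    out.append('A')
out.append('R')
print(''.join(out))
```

Execution trace: 'H' (finally) → 'A' (outer except ZeroDivisionError) → 'R' (after the try/except). Output: HAR

Answer: HAR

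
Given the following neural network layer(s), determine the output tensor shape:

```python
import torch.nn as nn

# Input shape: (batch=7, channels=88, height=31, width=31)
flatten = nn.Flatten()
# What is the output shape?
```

Input: (7, 88, 31, 31) -> Output: (7, 84568)

Answer: (7, 84568)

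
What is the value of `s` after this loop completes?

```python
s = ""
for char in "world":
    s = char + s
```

Reverse 'world'
`s` takes the values: "" → "w" → "ow" → "row" → "lrow" → "dlrow"

Answer: "dlrow"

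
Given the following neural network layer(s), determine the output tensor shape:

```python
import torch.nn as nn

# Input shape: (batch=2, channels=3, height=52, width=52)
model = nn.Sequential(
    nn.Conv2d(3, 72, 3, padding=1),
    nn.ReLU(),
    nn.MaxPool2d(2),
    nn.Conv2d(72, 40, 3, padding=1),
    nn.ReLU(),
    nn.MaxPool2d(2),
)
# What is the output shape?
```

Input: (2, 3, 52, 52) -> after first Conv2d: (2, 72, 52, 52) -> after first MaxPool2d: (2, 72, 26, 26) -> after second Conv2d: (2, 40, 26, 26) -> Output: (2, 40, 13, 13)

Answer: (2, 40, 13, 13)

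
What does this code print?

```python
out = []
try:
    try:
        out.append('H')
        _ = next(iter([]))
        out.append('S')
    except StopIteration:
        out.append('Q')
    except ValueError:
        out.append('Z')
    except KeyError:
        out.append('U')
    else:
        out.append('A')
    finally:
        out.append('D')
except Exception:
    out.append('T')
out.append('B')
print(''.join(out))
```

Execution trace: 'H' (inner try body) → 'Q' (inner except StopIteration) → 'D' (inner finally) → 'B' (after the try/except). Output: HQDB

Answer: HQDB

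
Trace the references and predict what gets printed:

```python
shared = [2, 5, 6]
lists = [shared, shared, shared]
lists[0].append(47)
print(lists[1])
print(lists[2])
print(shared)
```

Key concept: list of same reference.
Step by step:
`shared = [2, 5, 6]` → shared = [2, 5, 6]
`lists = [shared, shared, shared]` → lists = [[2, 5, 6], [2, 5, 6], [2, 5, 6]]
`lists[0].append(47)` → shared = [2, 5, 6, 47]; lists = [[2, 5, 6, 47], [2, 5, 6, 47], [2, 5, 6, 47]]
`print(lists[1])` → prints [2, 5, 6, 47]
`print(lists[2])` → prints [2, 5, 6, 47]
`print(shared)` → prints [2, 5, 6, 47]

Answer:
[2, 5, 6, 47]
[2, 5, 6, 47]
[2, 5, 6, 47]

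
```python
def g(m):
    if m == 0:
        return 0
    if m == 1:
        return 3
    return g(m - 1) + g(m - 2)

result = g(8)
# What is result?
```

Build up from base cases: g(0)=0, g(1)=3, g(2)=3, g(3)=6, g(4)=9, g(5)=15, g(6)=24, ..., g(8)=63

Answer: 63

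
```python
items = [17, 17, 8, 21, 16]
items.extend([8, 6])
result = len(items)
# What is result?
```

Trace:
`items = [17, 17, 8, 21, 16]` → items = [17, 17, 8, 21, 16]
`items.extend([8, 6])` → items = [17, 17, 8, 21, 16, 8, 6]
`result = len(items)` → result = 7
So result = 7

Answer: 7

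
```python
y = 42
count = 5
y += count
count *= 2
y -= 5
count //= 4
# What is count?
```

Trace:
`y = 42` → y = 42
`count = 5` → count = 5
`y += count` → y = 47
`count *= 2` → count = 10
`y -= 5` → y = 42
`count //= 4` → count = 2
So count = 2

Answer: 2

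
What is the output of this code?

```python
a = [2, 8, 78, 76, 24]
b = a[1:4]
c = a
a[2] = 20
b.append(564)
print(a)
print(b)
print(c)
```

Key concept: slice vs alias.
Step by step:
`a = [2, 8, 78, 76, 24]` → a = [2, 8, 78, 76, 24]
`b = a[1:4]` → b = [8, 78, 76]
`c = a` → c = [2, 8, 78, 76, 24] (same object as a)
`a[2] = 20` → a = [2, 8, 20, 76, 24] (same object as c); c = [2, 8, 20, 76, 24] (same object as a)
`b.append(564)` → b = [8, 78, 76, 564]
`print(a)` → prints [2, 8, 20, 76, 24]
`print(b)` → prints [8, 78, 76, 564]
`print(c)` → prints [2, 8, 20, 76, 24]

Answer:
[2, 8, 20, 76, 24]
[8, 78, 76, 564]
[2, 8, 20, 76, 24]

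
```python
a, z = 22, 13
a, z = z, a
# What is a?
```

Trace:
`a, z = 22, 13` → a = 22; z = 13
`a, z = z, a` → a = 13; z = 22
So a = 13

Answer: 13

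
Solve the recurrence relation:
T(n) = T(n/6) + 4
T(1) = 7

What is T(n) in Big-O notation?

Each step divides n by 6 and adds 4. After log_6(n) steps we reach T(1)=7. So T(n) = 4·log_6(n) + 7 = O(log n).

Answer: O(log n)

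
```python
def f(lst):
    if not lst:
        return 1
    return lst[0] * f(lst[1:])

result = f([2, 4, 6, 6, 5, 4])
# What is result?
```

Product over [2, 4, 6, 6, 5, 4] = 2 * 4 * 6 * 6 * 5 * 4 = 5760

Answer: 5760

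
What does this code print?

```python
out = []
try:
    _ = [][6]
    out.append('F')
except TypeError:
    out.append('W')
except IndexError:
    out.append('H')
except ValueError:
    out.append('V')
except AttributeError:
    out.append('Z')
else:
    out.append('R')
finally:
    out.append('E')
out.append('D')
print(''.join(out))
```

Execution trace: 'H' (except IndexError) → 'E' (finally) → 'D' (after the try/except). Output: HED

Answer: HED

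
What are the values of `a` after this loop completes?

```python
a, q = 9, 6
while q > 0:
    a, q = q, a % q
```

GCD of 9 and 6
`a` takes the values: 9 → 6 → 3

Answer: 3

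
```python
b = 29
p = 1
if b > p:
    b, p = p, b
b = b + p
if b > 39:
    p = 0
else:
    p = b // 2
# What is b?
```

Trace:
`b = 29` → b = 29
`p = 1` → p = 1
`if b > p: ...` → b > p is True → b = 1; p = 29
`b = b + p` → b = 30
`if b > 39: ...` → b > 39 is False, take else branch → p = 15
So b = 30

Answer: 30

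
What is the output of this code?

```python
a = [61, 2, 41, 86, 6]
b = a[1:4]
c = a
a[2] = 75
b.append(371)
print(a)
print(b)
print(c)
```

Key concept: slice vs alias.
Step by step:
`a = [61, 2, 41, 86, 6]` → a = [61, 2, 41, 86, 6]
`b = a[1:4]` → b = [2, 41, 86]
`c = a` → c = [61, 2, 41, 86, 6] (same object as a)
`a[2] = 75` → a = [61, 2, 75, 86, 6] (same object as c); c = [61, 2, 75, 86, 6] (same object as a)
`b.append(371)` → b = [2, 41, 86, 371]
`print(a)` → prints [61, 2, 75, 86, 6]
`print(b)` → prints [2, 41, 86, 371]
`print(c)` → prints [61, 2, 75, 86, 6]

Answer:
[61, 2, 75, 86, 6]
[2, 41, 86, 371]
[61, 2, 75, 86, 6]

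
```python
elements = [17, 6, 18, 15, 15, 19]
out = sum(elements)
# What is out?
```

Trace:
`elements = [17, 6, 18, 15, 15, 19]` → elements = [17, 6, 18, 15, 15, 19]
`out = sum(elements)` → out = 90
So out = 90

Answer: 90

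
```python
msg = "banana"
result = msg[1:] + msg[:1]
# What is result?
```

Trace:
`msg = "banana"` → msg = 'banana'
`result = msg[1:] + msg[:1]` → result = 'ananab'
So result = 'ananab'

Answer: 'ananab'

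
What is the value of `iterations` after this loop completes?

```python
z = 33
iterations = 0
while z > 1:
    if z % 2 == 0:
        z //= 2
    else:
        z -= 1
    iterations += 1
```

Steps to reduce 33 to 1
`iterations` takes the values: 0 → 1 → 2 → 3 → 4 → 5 → 6

Answer: 6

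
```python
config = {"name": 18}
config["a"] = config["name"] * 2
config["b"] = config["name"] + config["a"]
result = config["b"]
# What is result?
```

Trace:
`config = {"name": 18}` → config = {'name': 18}
`config["a"] = config["name"] * 2` → config = {'name': 18, 'a': 36}
`config["b"] = config["name"] + config["a"]` → config = {'name': 18, 'a': 36, 'b': 54}
`result = config["b"]` → result = 54
So result = 54

Answer: 54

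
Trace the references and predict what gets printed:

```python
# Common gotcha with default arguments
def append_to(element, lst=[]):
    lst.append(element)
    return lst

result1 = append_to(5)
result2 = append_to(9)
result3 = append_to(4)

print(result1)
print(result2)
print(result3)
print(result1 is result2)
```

Key concept: mutable default argument gotcha.
Step by step:
`result1 = append_to(5)` → result1 = [5]
`result2 = append_to(9)` → result1 = [5, 9] (same object as result2); result2 = [5, 9] (same object as result1)
`result3 = append_to(4)` → result1 = [5, 9, 4] (same object as result2, result3); result2 = [5, 9, 4] (same object as result1, result3); result3 = [5, 9, 4] (same object as result1, result2)
`print(result1)` → prints [5, 9, 4]
`print(result2)` → prints [5, 9, 4]
`print(result3)` → prints [5, 9, 4]
`print(result1 is result2)` → prints True

Answer:
[5, 9, 4]
[5, 9, 4]
[5, 9, 4]
True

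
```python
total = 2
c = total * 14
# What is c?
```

Trace:
`total = 2` → total = 2
`c = total * 14` → c = 28
So c = 28

Answer: 28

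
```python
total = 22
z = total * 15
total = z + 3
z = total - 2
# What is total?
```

Trace:
`total = 22` → total = 22
`z = total * 15` → z = 330
`total = z + 3` → total = 333
`z = total - 2` → z = 331
So total = 333

Answer: 333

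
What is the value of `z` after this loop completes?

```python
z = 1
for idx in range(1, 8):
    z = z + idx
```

Start at 1, add 1 through 7
`z` takes the values: 1 → 2 → 4 → 7 → 11 → 16 → 22 → 29

Answer: 29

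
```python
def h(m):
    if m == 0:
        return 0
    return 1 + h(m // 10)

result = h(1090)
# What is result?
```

Count of digits of 1090: 4

Answer: 4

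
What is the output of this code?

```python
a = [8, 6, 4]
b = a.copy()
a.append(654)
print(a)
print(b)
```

Key concept: list.copy() creates independent copy.
Step by step:
`a = [8, 6, 4]` → a = [8, 6, 4]
`b = a.copy()` → b = [8, 6, 4]
`a.append(654)` → a = [8, 6, 4, 654]
`print(a)` → prints [8, 6, 4, 654]
`print(b)` → prints [8, 6, 4]

Answer:
[8, 6, 4, 654]
[8, 6, 4]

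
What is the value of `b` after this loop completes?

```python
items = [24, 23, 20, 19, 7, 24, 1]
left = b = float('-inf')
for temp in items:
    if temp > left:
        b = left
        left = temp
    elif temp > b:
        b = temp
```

Second largest (with repeats) in [24, 23, 20, 19, 7, 24, 1]
`b` takes the values: -inf → 23 → 24

Answer: 24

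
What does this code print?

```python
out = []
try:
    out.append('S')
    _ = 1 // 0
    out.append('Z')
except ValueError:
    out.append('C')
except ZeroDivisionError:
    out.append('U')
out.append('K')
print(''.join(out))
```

Execution trace: 'S' (try body) → 'U' (except ZeroDivisionError) → 'K' (after the try/except). Output: SUK

Answer: SUK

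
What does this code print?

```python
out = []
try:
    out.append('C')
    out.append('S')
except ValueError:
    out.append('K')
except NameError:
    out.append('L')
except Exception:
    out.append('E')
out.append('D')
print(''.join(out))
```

Execution trace: 'C' (try body) → 'S' (try body, no exception) → 'D' (after the try/except). Output: CSD

Answer: CSD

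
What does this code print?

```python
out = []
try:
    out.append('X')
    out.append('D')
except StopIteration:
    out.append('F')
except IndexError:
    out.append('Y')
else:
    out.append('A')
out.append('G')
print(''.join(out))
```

Execution trace: 'X' (try body) → 'D' (try body, no exception) → 'A' (else) → 'G' (after the try/except). Output: XDAG

Answer: XDAG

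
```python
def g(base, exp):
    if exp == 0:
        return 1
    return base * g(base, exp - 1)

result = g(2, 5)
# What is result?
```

g(2, 5) = 2 * 2 * 2 * 2 * 2 = 32

Answer: 32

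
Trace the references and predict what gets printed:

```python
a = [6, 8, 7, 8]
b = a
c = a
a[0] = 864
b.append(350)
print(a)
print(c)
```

Key concept: multiple aliases.
Step by step:
`a = [6, 8, 7, 8]` → a = [6, 8, 7, 8]
`b = a` → b = [6, 8, 7, 8] (same object as a)
`c = a` → c = [6, 8, 7, 8] (same object as a, b)
`a[0] = 864` → a = [864, 8, 7, 8] (same object as b, c); b = [864, 8, 7, 8] (same object as a, c); c = [864, 8, 7, 8] (same object as a, b)
`b.append(350)` → a = [864, 8, 7, 8, 350] (same object as b, c); b = [864, 8, 7, 8, 350] (same object as a, c); c = [864, 8, 7, 8, 350] (same object as a, b)
`print(a)` → prints [864, 8, 7, 8, 350]
`print(c)` → prints [864, 8, 7, 8, 350]

Answer:
[864, 8, 7, 8, 350]
[864, 8, 7, 8, 350]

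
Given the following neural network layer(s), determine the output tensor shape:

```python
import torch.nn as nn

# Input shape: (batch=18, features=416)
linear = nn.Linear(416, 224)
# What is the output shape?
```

Input: (18, 416) -> Output: (18, 224)

Answer: (18, 224)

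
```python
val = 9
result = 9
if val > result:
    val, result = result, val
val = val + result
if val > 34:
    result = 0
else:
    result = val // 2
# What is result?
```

Trace:
`val = 9` → val = 9
`result = 9` → result = 9
`if val > result: ...` → val > result is False → no variable changes
`val = val + result` → val = 18
`if val > 34: ...` → val > 34 is False, take else branch → no variable changes
So result = 9

Answer: 9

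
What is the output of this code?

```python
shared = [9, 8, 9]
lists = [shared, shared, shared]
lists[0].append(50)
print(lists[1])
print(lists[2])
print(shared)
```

Key concept: list of same reference.
Step by step:
`shared = [9, 8, 9]` → shared = [9, 8, 9]
`lists = [shared, shared, shared]` → lists = [[9, 8, 9], [9, 8, 9], [9, 8, 9]]
`lists[0].append(50)` → shared = [9, 8, 9, 50]; lists = [[9, 8, 9, 50], [9, 8, 9, 50], [9, 8, 9, 50]]
`print(lists[1])` → prints [9, 8, 9, 50]
`print(lists[2])` → prints [9, 8, 9, 50]
`print(shared)` → prints [9, 8, 9, 50]

Answer:
[9, 8, 9, 50]
[9, 8, 9, 50]
[9, 8, 9, 50]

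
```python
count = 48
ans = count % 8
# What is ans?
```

Trace:
`count = 48` → count = 48
`ans = count % 8` → ans = 0
So ans = 0

Answer: 0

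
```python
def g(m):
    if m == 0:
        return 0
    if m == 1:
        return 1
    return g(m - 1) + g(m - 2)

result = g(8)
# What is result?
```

Build up from base cases: g(0)=0, g(1)=1, g(2)=1, g(3)=2, g(4)=3, g(5)=5, g(6)=8, ..., g(8)=21

Answer: 21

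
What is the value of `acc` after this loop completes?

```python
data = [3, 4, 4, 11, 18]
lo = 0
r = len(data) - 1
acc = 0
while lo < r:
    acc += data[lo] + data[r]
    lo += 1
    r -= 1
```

Sum of pairs from ends
`acc` takes the values: 0 → 21 → 36

Answer: 36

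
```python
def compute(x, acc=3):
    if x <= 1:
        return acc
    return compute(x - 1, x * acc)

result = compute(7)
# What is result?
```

Accumulator trace (n, acc): (7, 3) -> (6, 21) -> (5, 126) -> (4, 630) -> (3, 2520) -> (2, 7560) -> (1, 15120) -> return 15120

Answer: 15120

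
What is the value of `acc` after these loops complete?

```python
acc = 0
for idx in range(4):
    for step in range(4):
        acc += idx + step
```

Sum of all idx+step for idx,step in 4x4
`acc` takes the values: 0 → 1 → 3 → 6 → 7 → 9 → 12 → 16 → 18 → 21 → 25 → 30 → 33 → 37 → 42 → 48

Answer: 48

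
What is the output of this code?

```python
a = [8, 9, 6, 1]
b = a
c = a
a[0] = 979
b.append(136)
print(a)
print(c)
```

Key concept: multiple aliases.
Step by step:
`a = [8, 9, 6, 1]` → a = [8, 9, 6, 1]
`b = a` → b = [8, 9, 6, 1] (same object as a)
`c = a` → c = [8, 9, 6, 1] (same object as a, b)
`a[0] = 979` → a = [979, 9, 6, 1] (same object as b, c); b = [979, 9, 6, 1] (same object as a, c); c = [979, 9, 6, 1] (same object as a, b)
`b.append(136)` → a = [979, 9, 6, 1, 136] (same object as b, c); b = [979, 9, 6, 1, 136] (same object as a, c); c = [979, 9, 6, 1, 136] (same object as a, b)
`print(a)` → prints [979, 9, 6, 1, 136]
`print(c)` → prints [979, 9, 6, 1, 136]

Answer:
[979, 9, 6, 1, 136]
[979, 9, 6, 1, 136]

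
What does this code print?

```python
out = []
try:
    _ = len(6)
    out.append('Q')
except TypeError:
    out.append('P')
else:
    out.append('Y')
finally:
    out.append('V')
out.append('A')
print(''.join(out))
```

Execution trace: 'P' (except TypeError) → 'V' (finally) → 'A' (after the try/except). Output: PVA

Answer: PVA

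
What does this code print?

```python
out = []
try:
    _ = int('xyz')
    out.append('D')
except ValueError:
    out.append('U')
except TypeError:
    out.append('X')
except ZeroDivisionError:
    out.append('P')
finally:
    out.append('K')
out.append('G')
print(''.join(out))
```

Execution trace: 'U' (except ValueError) → 'K' (finally) → 'G' (after the try/except). Output: UKG

Answer: UKG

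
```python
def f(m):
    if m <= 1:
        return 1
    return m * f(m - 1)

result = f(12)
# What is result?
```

f(12) = 12 * 11 * 10 * 9 * 8 * 7 * 6 * 5 * 4 * 3 * 2 * 1 = 479001600

Answer: 479001600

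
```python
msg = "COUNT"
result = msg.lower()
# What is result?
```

Trace:
`msg = "COUNT"` → msg = 'COUNT'
`result = msg.lower()` → result = 'count'
So result = 'count'

Answer: 'count'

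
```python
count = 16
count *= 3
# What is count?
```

Trace:
`count = 16` → count = 16
`count *= 3` → count = 48
So count = 48

Answer: 48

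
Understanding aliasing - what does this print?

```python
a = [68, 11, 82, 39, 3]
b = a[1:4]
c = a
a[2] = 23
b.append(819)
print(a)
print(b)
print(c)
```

Key concept: slice vs alias.
Step by step:
`a = [68, 11, 82, 39, 3]` → a = [68, 11, 82, 39, 3]
`b = a[1:4]` → b = [11, 82, 39]
`c = a` → c = [68, 11, 82, 39, 3] (same object as a)
`a[2] = 23` → a = [68, 11, 23, 39, 3] (same object as c); c = [68, 11, 23, 39, 3] (same object as a)
`b.append(819)` → b = [11, 82, 39, 819]
`print(a)` → prints [68, 11, 23, 39, 3]
`print(b)` → prints [11, 82, 39, 819]
`print(c)` → prints [68, 11, 23, 39, 3]

Answer:
[68, 11, 23, 39, 3]
[11, 82, 39, 819]
[68, 11, 23, 39, 3]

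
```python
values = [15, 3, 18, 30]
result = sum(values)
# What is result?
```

Trace:
`values = [15, 3, 18, 30]` → values = [15, 3, 18, 30]
`result = sum(values)` → result = 66
So result = 66

Answer: 66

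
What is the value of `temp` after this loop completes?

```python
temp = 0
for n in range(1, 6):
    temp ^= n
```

XOR of 1 to 5
`temp` takes the values: 0 → 1 → 3 → 0 → 4 → 1

Answer: 1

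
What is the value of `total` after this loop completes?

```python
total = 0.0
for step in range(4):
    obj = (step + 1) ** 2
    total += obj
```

Sum of squared losses 1² + 2² + ... + 4²
`total` takes the values: 0.0 → 1.0 → 5.0 → 14.0 → 30.0

Answer: 30.0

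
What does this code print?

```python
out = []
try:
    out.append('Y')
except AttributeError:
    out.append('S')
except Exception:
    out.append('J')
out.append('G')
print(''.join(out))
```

Execution trace: 'Y' (try body, no exception) → 'G' (after the try/except). Output: YG

Answer: YG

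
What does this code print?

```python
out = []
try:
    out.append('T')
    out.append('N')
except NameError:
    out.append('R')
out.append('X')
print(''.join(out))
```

Execution trace: 'T' (try body) → 'N' (try body, no exception) → 'X' (after the try/except). Output: TNX

Answer: TNX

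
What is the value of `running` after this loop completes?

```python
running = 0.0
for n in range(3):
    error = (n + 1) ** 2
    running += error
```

Sum of squared losses 1² + 2² + ... + 3²
`running` takes the values: 0.0 → 1.0 → 5.0 → 14.0

Answer: 14.0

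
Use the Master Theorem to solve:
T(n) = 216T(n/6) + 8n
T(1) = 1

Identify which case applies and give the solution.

a=216, b=6, f(n)=8n. log_6(216) = 3. Since c=1 < 3, Case 1 applies: T(n) = Θ(n^log_b(a)) = O(n^3).

Answer: O(n^3) - Case 1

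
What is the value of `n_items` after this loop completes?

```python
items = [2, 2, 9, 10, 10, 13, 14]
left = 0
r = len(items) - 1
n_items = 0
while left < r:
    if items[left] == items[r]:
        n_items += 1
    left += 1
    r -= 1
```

Count matching pairs from ends
`n_items` takes the values: 0

Answer: 0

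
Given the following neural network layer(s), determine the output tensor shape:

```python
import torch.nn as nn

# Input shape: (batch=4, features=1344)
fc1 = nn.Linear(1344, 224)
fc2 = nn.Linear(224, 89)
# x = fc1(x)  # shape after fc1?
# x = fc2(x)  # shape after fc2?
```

Input: (4, 1344) -> after fc1: (4, 224) -> Output: (4, 89)

Answer: (4, 89)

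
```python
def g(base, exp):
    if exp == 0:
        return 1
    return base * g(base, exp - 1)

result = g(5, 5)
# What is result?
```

g(5, 5) = 5 * 5 * 5 * 5 * 5 = 3125

Answer: 3125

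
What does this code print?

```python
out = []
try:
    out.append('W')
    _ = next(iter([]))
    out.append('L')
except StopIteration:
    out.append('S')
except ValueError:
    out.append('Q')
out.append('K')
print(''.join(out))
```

Execution trace: 'W' (try body) → 'S' (except StopIteration) → 'K' (after the try/except). Output: WSK

Answer: WSK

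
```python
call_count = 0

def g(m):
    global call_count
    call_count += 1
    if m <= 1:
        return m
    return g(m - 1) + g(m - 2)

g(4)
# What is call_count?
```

Calls(m) = 1 + Calls(m-1) + Calls(m-2); Calls(0)=Calls(1)=1. For m=4 this gives 9.

Answer: 9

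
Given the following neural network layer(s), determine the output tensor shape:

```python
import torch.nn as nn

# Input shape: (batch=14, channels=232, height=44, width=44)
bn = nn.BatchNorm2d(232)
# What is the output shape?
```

Input: (14, 232, 44, 44) -> Output: (14, 232, 44, 44)

Answer: (14, 232, 44, 44)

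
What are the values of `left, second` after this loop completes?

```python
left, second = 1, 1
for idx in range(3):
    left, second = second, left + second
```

Fibonacci: after 3 iterations
`left, second` takes the values: (1, 1) → (1, 2) → (2, 3) → (3, 5)

Answer: 3, 5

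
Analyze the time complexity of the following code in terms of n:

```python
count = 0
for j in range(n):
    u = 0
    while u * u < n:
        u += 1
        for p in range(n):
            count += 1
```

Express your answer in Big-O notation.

Each loop level contributes: n × √n × n. Multiplying the contributions gives O(n^2√n).

Answer: O(n^2√n)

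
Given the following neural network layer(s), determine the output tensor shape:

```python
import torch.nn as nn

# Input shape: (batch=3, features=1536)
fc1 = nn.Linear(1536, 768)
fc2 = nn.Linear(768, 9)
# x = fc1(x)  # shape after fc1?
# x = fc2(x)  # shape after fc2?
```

Input: (3, 1536) -> after fc1: (3, 768) -> Output: (3, 9)

Answer: (3, 9)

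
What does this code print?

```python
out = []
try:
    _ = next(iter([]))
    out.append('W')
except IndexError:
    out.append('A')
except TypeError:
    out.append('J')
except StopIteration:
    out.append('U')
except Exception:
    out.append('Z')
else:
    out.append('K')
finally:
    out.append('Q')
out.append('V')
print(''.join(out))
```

Execution trace: 'U' (except StopIteration) → 'Q' (finally) → 'V' (after the try/except). Output: UQV

Answer: UQV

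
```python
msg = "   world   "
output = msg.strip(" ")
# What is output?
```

Trace:
`msg = "   world   "` → msg = '   world   '
`output = msg.strip(" ")` → output = 'world'
So output = 'world'

Answer: 'world'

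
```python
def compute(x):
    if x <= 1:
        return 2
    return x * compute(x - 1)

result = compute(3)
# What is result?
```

compute(3) = 3 * 2 * 2 = 12

Answer: 12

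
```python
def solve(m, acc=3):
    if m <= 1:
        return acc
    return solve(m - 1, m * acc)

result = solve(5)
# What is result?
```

Accumulator trace (n, acc): (5, 3) -> (4, 15) -> (3, 60) -> (2, 180) -> (1, 360) -> return 360

Answer: 360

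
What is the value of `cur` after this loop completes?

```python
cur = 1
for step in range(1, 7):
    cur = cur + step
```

Start at 1, add 1 through 6
`cur` takes the values: 1 → 2 → 4 → 7 → 11 → 16 → 22

Answer: 22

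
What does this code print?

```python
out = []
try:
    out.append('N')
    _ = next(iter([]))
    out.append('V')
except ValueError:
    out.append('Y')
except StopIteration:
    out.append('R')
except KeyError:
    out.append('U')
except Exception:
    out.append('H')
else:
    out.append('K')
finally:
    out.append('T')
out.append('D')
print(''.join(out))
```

Execution trace: 'N' (try body) → 'R' (except StopIteration) → 'T' (finally) → 'D' (after the try/except). Output: NRTD

Answer: NRTD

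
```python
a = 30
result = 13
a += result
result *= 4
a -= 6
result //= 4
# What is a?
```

Trace:
`a = 30` → a = 30
`result = 13` → result = 13
`a += result` → a = 43
`result *= 4` → result = 52
`a -= 6` → a = 37
`result //= 4` → result = 13
So a = 37

Answer: 37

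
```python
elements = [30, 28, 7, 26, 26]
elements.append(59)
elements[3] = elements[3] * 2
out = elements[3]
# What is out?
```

Trace:
`elements = [30, 28, 7, 26, 26]` → elements = [30, 28, 7, 26, 26]
`elements.append(59)` → elements = [30, 28, 7, 26, 26, 59]
`elements[3] = elements[3] * 2` → elements = [30, 28, 7, 52, 26, 59]
`out = elements[3]` → out = 52
So out = 52

Answer: 52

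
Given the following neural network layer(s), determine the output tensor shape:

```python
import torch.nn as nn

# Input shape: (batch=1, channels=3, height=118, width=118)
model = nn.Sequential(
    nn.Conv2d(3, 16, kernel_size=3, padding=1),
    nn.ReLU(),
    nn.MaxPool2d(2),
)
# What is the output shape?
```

Input: (1, 3, 118, 118) -> after Conv2d: (1, 16, 118, 118) -> after ReLU: (1, 16, 118, 118) -> Output: (1, 16, 59, 59)

Answer: (1, 16, 59, 59)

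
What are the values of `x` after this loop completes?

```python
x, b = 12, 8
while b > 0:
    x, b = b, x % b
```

GCD of 12 and 8
`x` takes the values: 12 → 8 → 4

Answer: 4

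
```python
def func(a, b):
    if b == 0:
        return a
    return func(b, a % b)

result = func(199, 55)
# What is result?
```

func(199, 55) -> func(55, 34) -> func(34, 21) -> func(21, 13) -> func(13, 8) -> func(8, 5) -> func(5, 3) -> func(3, 2) -> func(2, 1) -> func(1, 0) -> 1

Answer: 1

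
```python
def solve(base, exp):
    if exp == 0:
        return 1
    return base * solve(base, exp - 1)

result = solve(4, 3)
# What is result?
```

solve(4, 3) = 4 * 4 * 4 = 64

Answer: 64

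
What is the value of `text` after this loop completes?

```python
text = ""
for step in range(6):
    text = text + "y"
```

Repeat 'y' 6 times
`text` takes the values: "" → "y" → "yy" → "yyy" → "yyyy" → "yyyyy" → "yyyyyy"

Answer: "yyyyyy"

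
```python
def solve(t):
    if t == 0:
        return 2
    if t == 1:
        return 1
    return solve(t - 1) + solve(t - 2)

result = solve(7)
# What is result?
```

Build up from base cases: solve(0)=2, solve(1)=1, solve(2)=3, solve(3)=4, solve(4)=7, solve(5)=11, solve(6)=18, ..., solve(7)=29

Answer: 29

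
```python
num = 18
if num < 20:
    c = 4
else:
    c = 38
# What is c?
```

Trace:
`num = 18` → num = 18
`if num < 20: ...` → num < 20 is True → c = 4
So c = 4

Answer: 4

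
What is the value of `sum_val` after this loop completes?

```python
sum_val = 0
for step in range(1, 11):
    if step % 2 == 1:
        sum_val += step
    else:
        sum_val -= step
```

Add odd, subtract even
`sum_val` takes the values: 0 → 1 → -1 → 2 → -2 → 3 → -3 → 4 → -4 → 5 → -5

Answer: -5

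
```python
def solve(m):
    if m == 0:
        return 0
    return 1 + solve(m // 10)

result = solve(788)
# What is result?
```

Count of digits of 788: 3

Answer: 3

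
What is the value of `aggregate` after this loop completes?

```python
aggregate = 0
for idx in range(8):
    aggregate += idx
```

Sum of 0 to 7 = 28
`aggregate` takes the values: 0 → 1 → 3 → 6 → 10 → 15 → 21 → 28

Answer: 28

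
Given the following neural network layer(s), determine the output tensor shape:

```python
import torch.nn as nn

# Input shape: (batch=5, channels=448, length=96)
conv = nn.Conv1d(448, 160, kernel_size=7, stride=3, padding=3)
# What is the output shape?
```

Input: (5, 448, 96) -> Output: (5, 160, 32)

Answer: (5, 160, 32)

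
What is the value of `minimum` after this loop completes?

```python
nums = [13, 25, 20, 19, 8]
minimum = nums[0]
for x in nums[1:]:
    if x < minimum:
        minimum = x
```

Minimum of [13, 25, 20, 19, 8]
`minimum` takes the values: 13 → 8

Answer: 8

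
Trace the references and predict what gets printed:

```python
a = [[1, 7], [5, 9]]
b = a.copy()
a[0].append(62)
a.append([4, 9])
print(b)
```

Key concept: shallow copy with nested lists.
Step by step:
`a = [[1, 7], [5, 9]]` → a = [[1, 7], [5, 9]]
`b = a.copy()` → b = [[1, 7], [5, 9]]
`a[0].append(62)` → a = [[1, 7, 62], [5, 9]]; b = [[1, 7, 62], [5, 9]]
`a.append([4, 9])` → a = [[1, 7, 62], [5, 9], [4, 9]]
`print(b)` → prints [[1, 7, 62], [5, 9]]

Answer: [[1, 7, 62], [5, 9]]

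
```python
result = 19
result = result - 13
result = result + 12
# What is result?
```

Trace:
`result = 19` → result = 19
`result = result - 13` → result = 6
`result = result + 12` → result = 18
So result = 18

Answer: 18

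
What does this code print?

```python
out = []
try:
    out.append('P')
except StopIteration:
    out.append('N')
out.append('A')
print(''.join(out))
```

Execution trace: 'P' (try body, no exception) → 'A' (after the try/except). Output: PA

Answer: PA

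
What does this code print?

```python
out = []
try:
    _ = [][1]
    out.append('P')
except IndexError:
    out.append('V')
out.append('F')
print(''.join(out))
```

Execution trace: 'V' (except IndexError) → 'F' (after the try/except). Output: VF

Answer: VF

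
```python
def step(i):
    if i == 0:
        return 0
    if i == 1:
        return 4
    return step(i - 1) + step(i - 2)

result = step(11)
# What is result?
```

Build up from base cases: step(0)=0, step(1)=4, step(2)=4, step(3)=8, step(4)=12, step(5)=20, step(6)=32, ..., step(11)=356

Answer: 356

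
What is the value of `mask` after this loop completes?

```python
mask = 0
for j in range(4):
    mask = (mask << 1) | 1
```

Build 4 consecutive 1-bits: 0b1111
`mask` takes the values: 0 → 1 → 3 → 7 → 15

Answer: 15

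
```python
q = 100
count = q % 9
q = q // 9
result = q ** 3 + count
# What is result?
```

Trace:
`q = 100` → q = 100
`count = q % 9` → count = 1
`q = q // 9` → q = 11
`result = q ** 3 + count` → result = 1332
So result = 1332

Answer: 1332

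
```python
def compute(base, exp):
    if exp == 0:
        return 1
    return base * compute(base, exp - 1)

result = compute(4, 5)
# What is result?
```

compute(4, 5) = 4 * 4 * 4 * 4 * 4 = 1024

Answer: 1024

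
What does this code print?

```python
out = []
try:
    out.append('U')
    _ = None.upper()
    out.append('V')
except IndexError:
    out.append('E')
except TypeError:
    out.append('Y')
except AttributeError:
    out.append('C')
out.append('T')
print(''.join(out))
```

Execution trace: 'U' (try body) → 'C' (except AttributeError) → 'T' (after the try/except). Output: UCT

Answer: UCT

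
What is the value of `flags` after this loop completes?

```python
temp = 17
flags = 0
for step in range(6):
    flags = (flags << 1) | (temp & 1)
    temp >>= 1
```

Reverse lowest 6 bits of 17
`flags` takes the values: 0 → 1 → 2 → 4 → 8 → 17 → 34

Answer: 34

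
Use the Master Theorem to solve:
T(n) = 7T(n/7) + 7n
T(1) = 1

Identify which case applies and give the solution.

a=7, b=7, f(n)=7n. log_7(7) = 1. Since c=1 = 1, Case 2 applies: T(n) = Θ(n^log_b(a) · log n) = O(n log n).

Answer: O(n log n) - Case 2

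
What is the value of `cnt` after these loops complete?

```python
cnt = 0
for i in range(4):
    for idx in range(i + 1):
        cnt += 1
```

Triangle: 1 + 2 + ... + 4
`cnt` takes the values: 0 → 1 → 2 → 3 → 4 → 5 → 6 → 7 → 8 → 9 → 10

Answer: 10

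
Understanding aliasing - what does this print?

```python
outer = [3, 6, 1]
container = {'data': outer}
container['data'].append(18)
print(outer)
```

Key concept: dict holds reference to list.
Step by step:
`outer = [3, 6, 1]` → outer = [3, 6, 1]
`container = {'data': outer}` → container = {'data': [3, 6, 1]}
`container['data'].append(18)` → outer = [3, 6, 1, 18]; container = {'data': [3, 6, 1, 18]}
`print(outer)` → prints [3, 6, 1, 18]

Answer: [3, 6, 1, 18]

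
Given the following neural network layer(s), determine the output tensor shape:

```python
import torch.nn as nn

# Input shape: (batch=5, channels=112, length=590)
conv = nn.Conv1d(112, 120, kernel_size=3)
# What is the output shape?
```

Input: (5, 112, 590) -> Output: (5, 120, 588)

Answer: (5, 120, 588)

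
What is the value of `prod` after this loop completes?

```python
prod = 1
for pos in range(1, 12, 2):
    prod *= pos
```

Product of 1, 3, 5, ... up to 11
`prod` takes the values: 1 → 3 → 15 → 105 → 945 → 10395

Answer: 10395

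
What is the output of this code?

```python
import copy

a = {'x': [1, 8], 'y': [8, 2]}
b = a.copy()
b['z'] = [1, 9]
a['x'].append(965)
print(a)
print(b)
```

Key concept: shallow copy of dict with mutable values.
Step by step:
`a = {'x': [1, 8], 'y': [8, 2]}` → a = {'x': [1, 8], 'y': [8, 2]}
`b = a.copy()` → b = {'x': [1, 8], 'y': [8, 2]}
`b['z'] = [1, 9]` → b = {'x': [1, 8], 'y': [8, 2], 'z': [1, 9]}
`a['x'].append(965)` → a = {'x': [1, 8, 965], 'y': [8, 2]}; b = {'x': [1, 8, 965], 'y': [8, 2], 'z': [1, 9]}
`print(a)` → prints {'x': [1, 8, 965], 'y': [8, 2]}
`print(b)` → prints {'x': [1, 8, 965], 'y': [8, 2], 'z': [1, 9]}

Answer:
{'x': [1, 8, 965], 'y': [8, 2]}
{'x': [1, 8, 965], 'y': [8, 2], 'z': [1, 9]}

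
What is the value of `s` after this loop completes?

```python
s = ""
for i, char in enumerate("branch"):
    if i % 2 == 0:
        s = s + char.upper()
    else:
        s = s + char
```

Uppercase even positions in 'branch'
`s` takes the values: "" → "B" → "Br" → "BrA" → "BrAn" → "BrAnC" → "BrAnCh"

Answer: "BrAnCh"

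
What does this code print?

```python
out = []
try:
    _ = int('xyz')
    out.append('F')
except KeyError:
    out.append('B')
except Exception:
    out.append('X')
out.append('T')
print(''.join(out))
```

Execution trace: 'X' (except Exception) → 'T' (after the try/except). Output: XT

Answer: XT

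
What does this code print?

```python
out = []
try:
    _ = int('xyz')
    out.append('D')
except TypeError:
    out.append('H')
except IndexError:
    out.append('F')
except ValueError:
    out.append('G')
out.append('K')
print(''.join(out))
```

Execution trace: 'G' (except ValueError) → 'K' (after the try/except). Output: GK

Answer: GK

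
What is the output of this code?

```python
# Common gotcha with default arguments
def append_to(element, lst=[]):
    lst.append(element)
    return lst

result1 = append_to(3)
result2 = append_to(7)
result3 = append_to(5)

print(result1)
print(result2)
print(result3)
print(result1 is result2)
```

Key concept: mutable default argument gotcha.
Step by step:
`result1 = append_to(3)` → result1 = [3]
`result2 = append_to(7)` → result1 = [3, 7] (same object as result2); result2 = [3, 7] (same object as result1)
`result3 = append_to(5)` → result1 = [3, 7, 5] (same object as result2, result3); result2 = [3, 7, 5] (same object as result1, result3); result3 = [3, 7, 5] (same object as result1, result2)
`print(result1)` → prints [3, 7, 5]
`print(result2)` → prints [3, 7, 5]
`print(result3)` → prints [3, 7, 5]
`print(result1 is result2)` → prints True

Answer:
[3, 7, 5]
[3, 7, 5]
[3, 7, 5]
True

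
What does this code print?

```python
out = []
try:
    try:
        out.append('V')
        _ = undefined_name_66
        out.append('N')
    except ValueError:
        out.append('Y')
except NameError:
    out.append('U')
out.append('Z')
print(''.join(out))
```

Execution trace: 'V' (try body) → 'U' (outer except NameError) → 'Z' (after the try/except). Output: VUZ

Answer: VUZ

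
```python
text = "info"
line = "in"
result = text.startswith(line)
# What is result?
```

Trace:
`text = "info"` → text = 'info'
`line = "in"` → line = 'in'
`result = text.startswith(line)` → result = True
So result = True

Answer: True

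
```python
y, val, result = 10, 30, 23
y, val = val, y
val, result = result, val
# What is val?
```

Trace:
`y, val, result = 10, 30, 23` → y = 10; val = 30; result = 23
`y, val = val, y` → y = 30; val = 10
`val, result = result, val` → val = 23; result = 10
So val = 23

Answer: 23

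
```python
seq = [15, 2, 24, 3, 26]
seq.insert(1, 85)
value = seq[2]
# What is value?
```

Trace:
`seq = [15, 2, 24, 3, 26]` → seq = [15, 2, 24, 3, 26]
`seq.insert(1, 85)` → seq = [15, 85, 2, 24, 3, 26]
`value = seq[2]` → value = 2
So value = 2

Answer: 2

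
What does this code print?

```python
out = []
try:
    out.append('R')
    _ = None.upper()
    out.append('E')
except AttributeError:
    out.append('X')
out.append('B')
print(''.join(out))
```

Execution trace: 'R' (try body) → 'X' (except AttributeError) → 'B' (after the try/except). Output: RXB

Answer: RXB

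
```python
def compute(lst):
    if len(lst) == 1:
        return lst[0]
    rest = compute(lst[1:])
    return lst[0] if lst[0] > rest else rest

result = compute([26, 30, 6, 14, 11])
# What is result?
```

Recursive max over [26, 30, 6, 14, 11] = 30

Answer: 30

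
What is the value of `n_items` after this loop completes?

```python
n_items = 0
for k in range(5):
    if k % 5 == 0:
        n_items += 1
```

Count numbers divisible by 5 in range(5)
`n_items` takes the values: 0 → 1

Answer: 1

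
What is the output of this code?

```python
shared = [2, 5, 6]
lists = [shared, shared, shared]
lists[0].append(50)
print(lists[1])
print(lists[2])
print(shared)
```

Key concept: list of same reference.
Step by step:
`shared = [2, 5, 6]` → shared = [2, 5, 6]
`lists = [shared, shared, shared]` → lists = [[2, 5, 6], [2, 5, 6], [2, 5, 6]]
`lists[0].append(50)` → shared = [2, 5, 6, 50]; lists = [[2, 5, 6, 50], [2, 5, 6, 50], [2, 5, 6, 50]]
`print(lists[1])` → prints [2, 5, 6, 50]
`print(lists[2])` → prints [2, 5, 6, 50]
`print(shared)` → prints [2, 5, 6, 50]

Answer:
[2, 5, 6, 50]
[2, 5, 6, 50]
[2, 5, 6, 50]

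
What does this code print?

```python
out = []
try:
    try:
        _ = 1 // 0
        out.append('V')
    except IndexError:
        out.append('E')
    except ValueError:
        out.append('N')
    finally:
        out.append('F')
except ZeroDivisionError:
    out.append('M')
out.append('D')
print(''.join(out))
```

Execution trace: 'F' (finally) → 'M' (outer except ZeroDivisionError) → 'D' (after the try/except). Output: FMD

Answer: FMD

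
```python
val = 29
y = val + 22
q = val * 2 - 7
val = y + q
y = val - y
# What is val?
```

Trace:
`val = 29` → val = 29
`y = val + 22` → y = 51
`q = val * 2 - 7` → q = 51
`val = y + q` → val = 102
`y = val - y` → y = 51
So val = 102

Answer: 102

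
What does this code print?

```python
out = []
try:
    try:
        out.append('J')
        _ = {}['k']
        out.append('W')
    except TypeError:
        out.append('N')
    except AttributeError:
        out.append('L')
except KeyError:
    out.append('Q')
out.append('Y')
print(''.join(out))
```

Execution trace: 'J' (try body) → 'Q' (outer except KeyError) → 'Y' (after the try/except). Output: JQY

Answer: JQY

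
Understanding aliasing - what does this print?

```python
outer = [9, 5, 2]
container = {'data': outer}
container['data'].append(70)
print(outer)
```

Key concept: dict holds reference to list.
Step by step:
`outer = [9, 5, 2]` → outer = [9, 5, 2]
`container = {'data': outer}` → container = {'data': [9, 5, 2]}
`container['data'].append(70)` → outer = [9, 5, 2, 70]; container = {'data': [9, 5, 2, 70]}
`print(outer)` → prints [9, 5, 2, 70]

Answer: [9, 5, 2, 70]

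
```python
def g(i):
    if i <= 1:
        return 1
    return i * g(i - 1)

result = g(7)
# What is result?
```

g(7) = 7 * 6 * 5 * 4 * 3 * 2 * 1 = 5040

Answer: 5040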